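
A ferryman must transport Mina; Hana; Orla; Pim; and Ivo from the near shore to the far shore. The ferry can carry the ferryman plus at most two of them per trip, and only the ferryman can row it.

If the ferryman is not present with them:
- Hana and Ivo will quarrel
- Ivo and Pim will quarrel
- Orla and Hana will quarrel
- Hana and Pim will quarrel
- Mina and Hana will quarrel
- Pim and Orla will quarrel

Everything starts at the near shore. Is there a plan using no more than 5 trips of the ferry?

Counting alone: the ferryman can take at most 2 across per trip to the far shore, so moving all 5 needs at least 3 loaded trips out, with a return between consecutive ones — at least 5 crossings.
The safety rule pushes this higher. Following every safe sequence of crossings, the most of the 5 that can be at the far shore as the ferry arrives there on crossing 5 is 4 — never all 5.
So the move cannot be finished within 5 crossings. (The shortest complete plan takes 7:)
1. Ferryman goes to the far shore with Hana and Pim.  [the near shore: Ivo, Mina, Orla | the far shore: Hana, Pim]
2. Ferryman goes back to the near shore with Hana.  [the near shore: Hana, Ivo, Mina, Orla | the far shore: Pim]
3. Ferryman goes to the far shore with Hana and Mina.  [the near shore: Ivo, Orla | the far shore: Hana, Mina, Pim]
4. Ferryman goes back to the near shore with Hana.  [the near shore: Hana, Ivo, Orla | the far shore: Mina, Pim]
5. Ferryman goes to the far shore with Ivo and Orla.  [the near shore: Hana | the far shore: Ivo, Mina, Orla, Pim]
6. Ferryman goes back to the near shore with Pim.  [the near shore: Hana, Pim | the far shore: Ivo, Mina, Orla]
7. Ferryman goes to the far shore with Hana and Pim.  [the near shore: — | the far shore: Hana, Ivo, Mina, Orla, Pim]

No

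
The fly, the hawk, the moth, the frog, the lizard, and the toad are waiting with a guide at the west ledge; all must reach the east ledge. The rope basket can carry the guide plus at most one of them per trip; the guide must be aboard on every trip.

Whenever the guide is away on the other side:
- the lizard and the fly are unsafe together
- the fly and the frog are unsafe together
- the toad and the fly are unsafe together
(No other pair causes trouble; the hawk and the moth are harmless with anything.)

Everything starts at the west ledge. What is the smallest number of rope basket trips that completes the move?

impossible

Following every safe sequence of crossings from the start, the most of the 6 that can be at the east ledge as the rope basket arrives there on crossings 1, 3, 5, 7 is 1, 2, 3, 4 respectively; the best ever achieved is 4 of 6.
From crossing 9 on, no configuration arises that was not already reachable earlier: only 36 distinct safe configurations (who is on which side, and where the rope basket is) can ever be reached, none of them has everyone across, and every continuation just revisits them. So no valid plan exists.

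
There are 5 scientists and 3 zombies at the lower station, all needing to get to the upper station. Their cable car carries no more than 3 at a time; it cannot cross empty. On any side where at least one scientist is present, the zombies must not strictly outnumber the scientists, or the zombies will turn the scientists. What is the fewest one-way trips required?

Counting alone: each trip to the upper station takes at most 3 across and each return brings at least 1 back, so after t trips out (and t−1 returns) at most 3t − (t−1) of the 8 are across; that first reaches 8 at t = 4, so at least 7 crossings are needed.
The plan below uses exactly 7 crossings, so it is optimal:
1. 2 zombies → the upper station.  (the lower station: 5S 1Z; the upper station: 0S 2Z)
2. 1 zombie ← the lower station.  (the lower station: 5S 2Z; the upper station: 0S 1Z)
3. 2 scientists and 1 zombie → the upper station.  (the lower station: 3S 1Z; the upper station: 2S 2Z)
4. 1 zombie ← the lower station.  (the lower station: 3S 2Z; the upper station: 2S 1Z)
5. 1 scientist and 2 zombies → the upper station.  (the lower station: 2S 0Z; the upper station: 3S 3Z)
6. 1 zombie ← the lower station.  (the lower station: 2S 1Z; the upper station: 3S 2Z)
7. 2 scientists and 1 zombie → the upper station.  (the lower station: 0S 0Z; the upper station: 5S 3Z)

7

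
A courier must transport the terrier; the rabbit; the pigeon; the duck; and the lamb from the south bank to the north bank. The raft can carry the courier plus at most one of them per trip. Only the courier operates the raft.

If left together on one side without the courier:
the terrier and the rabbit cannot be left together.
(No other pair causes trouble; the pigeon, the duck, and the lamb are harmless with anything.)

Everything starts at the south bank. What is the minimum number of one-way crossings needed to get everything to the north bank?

9

Counting alone: the courier can take at most 1 across per trip to the north bank, so moving all 5 needs at least 5 loaded trips out, with a return between consecutive ones — at least 9 crossings.
The plan below uses exactly 9 crossings, so it is optimal:
1. Courier goes to the north bank with the terrier.
2. Courier goes back to the south bank alone.
3. Courier goes to the north bank with the pigeon.
4. Courier goes back to the south bank alone.
5. Courier goes to the north bank with the duck.
6. Courier goes back to the south bank alone.
7. Courier goes to the north bank with the lamb.
8. Courier goes back to the south bank alone.
9. Courier goes to the north bank with the rabbit.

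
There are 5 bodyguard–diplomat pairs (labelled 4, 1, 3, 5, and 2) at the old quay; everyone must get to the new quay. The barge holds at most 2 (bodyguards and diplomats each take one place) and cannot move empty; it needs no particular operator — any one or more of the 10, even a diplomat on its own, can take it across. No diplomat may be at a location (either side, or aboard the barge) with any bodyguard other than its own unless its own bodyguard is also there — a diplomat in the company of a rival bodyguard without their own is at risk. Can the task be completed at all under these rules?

No

Following every safe sequence of crossings from the start, the most of the 10 that can be at the new quay as the barge arrives there on crossings 1, 3, 5, 7 is 2, 3, 4, 5 respectively; the best ever achieved is 5 of 10.
From crossing 9 on, no configuration arises that was not already reachable earlier: only 82 distinct safe configurations (who is on which side, and where the barge is) can ever be reached, none of them has everyone across, and every continuation just revisits them. So no valid plan exists.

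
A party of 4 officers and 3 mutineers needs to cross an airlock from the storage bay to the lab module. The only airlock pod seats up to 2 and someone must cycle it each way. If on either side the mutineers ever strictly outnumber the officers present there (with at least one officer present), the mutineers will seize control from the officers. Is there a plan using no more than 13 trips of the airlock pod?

Yes

Yes — this plan uses 11 crossings (≤ 13):
1. 2 mutineers → the lab module.  (the storage bay: 4O 1M; the lab module: 0O 2M)
2. 1 mutineer ← the storage bay.  (the storage bay: 4O 2M; the lab module: 0O 1M)
3. 2 mutineers → the lab module.  (the storage bay: 4O 0M; the lab module: 0O 3M)
4. 1 mutineer ← the storage bay.  (the storage bay: 4O 1M; the lab module: 0O 2M)
5. 2 officers → the lab module.  (the storage bay: 2O 1M; the lab module: 2O 2M)
6. 1 mutineer ← the storage bay.  (the storage bay: 2O 2M; the lab module: 2O 1M)
7. 1 officer and 1 mutineer → the lab module.  (the storage bay: 1O 1M; the lab module: 3O 2M)
8. 1 officer ← the storage bay.  (the storage bay: 2O 1M; the lab module: 2O 2M)
9. 1 officer and 1 mutineer → the lab module.  (the storage bay: 1O 0M; the lab module: 3O 3M)
10. 1 mutineer ← the storage bay.  (the storage bay: 1O 1M; the lab module: 3O 2M)
11. 1 officer and 1 mutineer → the lab module.  (the storage bay: 0O 0M; the lab module: 4O 3M)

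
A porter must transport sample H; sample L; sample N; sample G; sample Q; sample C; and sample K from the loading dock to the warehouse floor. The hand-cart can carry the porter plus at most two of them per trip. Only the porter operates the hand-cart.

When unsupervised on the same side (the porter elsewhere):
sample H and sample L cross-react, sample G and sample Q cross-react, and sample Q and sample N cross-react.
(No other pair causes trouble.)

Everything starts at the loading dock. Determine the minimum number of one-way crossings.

Counting alone: the porter can take at most 2 across per trip to the warehouse floor, so moving all 7 needs at least 4 loaded trips out, with a return between consecutive ones — at least 7 crossings.
The plan below uses exactly 7 crossings, so it is optimal:
1. Porter goes to the warehouse floor with sample H and sample Q.
2. Porter goes back to the loading dock alone.
3. Porter goes to the warehouse floor with sample G and sample N.
4. Porter goes back to the loading dock with sample Q.
5. Porter goes to the warehouse floor with sample C and sample K.
6. Porter goes back to the loading dock alone.
7. Porter goes to the warehouse floor with sample L and sample Q.

7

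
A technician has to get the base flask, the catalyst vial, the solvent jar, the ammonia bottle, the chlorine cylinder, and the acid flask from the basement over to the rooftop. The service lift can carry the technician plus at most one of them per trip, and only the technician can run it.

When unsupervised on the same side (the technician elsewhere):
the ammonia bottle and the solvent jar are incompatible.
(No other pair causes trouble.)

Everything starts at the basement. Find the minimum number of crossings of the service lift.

Counting alone: the technician can take at most 1 across per trip to the rooftop, so moving all 6 needs at least 6 loaded trips out, with a return between consecutive ones — at least 11 crossings.
The plan below uses exactly 11 crossings, so it is optimal:
1. Technician goes to the rooftop with the solvent jar.  [the basement: the acid flask, the ammonia bottle, the base flask, the catalyst vial, the chlorine cylinder | the rooftop: the solvent jar]
2. Technician goes back to the basement alone.  [the basement: the acid flask, the ammonia bottle, the base flask, the catalyst vial, the chlorine cylinder | the rooftop: the solvent jar]
3. Technician goes to the rooftop with the base flask.  [the basement: the acid flask, the ammonia bottle, the catalyst vial, the chlorine cylinder | the rooftop: the base flask, the solvent jar]
4. Technician goes back to the basement alone.  [the basement: the acid flask, the ammonia bottle, the catalyst vial, the chlorine cylinder | the rooftop: the base flask, the solvent jar]
5. Technician goes to the rooftop with the catalyst vial.  [the basement: the acid flask, the ammonia bottle, the chlorine cylinder | the rooftop: the base flask, the catalyst vial, the solvent jar]
6. Technician goes back to the basement alone.  [the basement: the acid flask, the ammonia bottle, the chlorine cylinder | the rooftop: the base flask, the catalyst vial, the solvent jar]
7. Technician goes to the rooftop with the chlorine cylinder.  [the basement: the acid flask, the ammonia bottle | the rooftop: the base flask, the catalyst vial, the chlorine cylinder, the solvent jar]
8. Technician goes back to the basement alone.  [the basement: the acid flask, the ammonia bottle | the rooftop: the base flask, the catalyst vial, the chlorine cylinder, the solvent jar]
9. Technician goes to the rooftop with the acid flask.  [the basement: the ammonia bottle | the rooftop: the acid flask, the base flask, the catalyst vial, the chlorine cylinder, the solvent jar]
10. Technician goes back to the basement alone.  [the basement: the ammonia bottle | the rooftop: the acid flask, the base flask, the catalyst vial, the chlorine cylinder, the solvent jar]
11. Technician goes to the rooftop with the ammonia bottle.  [the basement: — | the rooftop: the acid flask, the ammonia bottle, the base flask, the catalyst vial, the chlorine cylinder, the solvent jar]

11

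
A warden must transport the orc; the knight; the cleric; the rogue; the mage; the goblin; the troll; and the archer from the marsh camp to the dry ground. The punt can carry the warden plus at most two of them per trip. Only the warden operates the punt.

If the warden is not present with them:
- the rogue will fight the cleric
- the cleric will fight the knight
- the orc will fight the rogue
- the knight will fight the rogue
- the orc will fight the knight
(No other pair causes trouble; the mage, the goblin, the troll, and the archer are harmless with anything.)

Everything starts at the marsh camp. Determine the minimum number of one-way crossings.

Counting alone: the warden can take at most 2 across per trip to the dry ground, so moving all 8 needs at least 4 loaded trips out, with a return between consecutive ones — at least 7 crossings.
The safety rule pushes this higher. Following every safe sequence of crossings, the most of the 8 that can be at the dry ground as the punt arrives there on crossings 7, 9, 11 is 5, 6, 7 respectively — never all 8.
So no plan with fewer than 13 crossings exists, and this one achieves 13:
1. Warden goes to the dry ground with the knight and the rogue.
2. Warden goes back to the marsh camp with the knight.
3. Warden goes to the dry ground with the cleric and the orc.
4. Warden goes back to the marsh camp with the rogue.
5. Warden goes to the dry ground with the knight and the mage.
6. Warden goes back to the marsh camp with the knight.
7. Warden goes to the dry ground with the goblin and the knight.
8. Warden goes back to the marsh camp with the knight.
9. Warden goes to the dry ground with the knight and the troll.
10. Warden goes back to the marsh camp with the knight.
11. Warden goes to the dry ground with the archer and the knight.
12. Warden goes back to the marsh camp with the knight.
13. Warden goes to the dry ground with the knight and the rogue.

13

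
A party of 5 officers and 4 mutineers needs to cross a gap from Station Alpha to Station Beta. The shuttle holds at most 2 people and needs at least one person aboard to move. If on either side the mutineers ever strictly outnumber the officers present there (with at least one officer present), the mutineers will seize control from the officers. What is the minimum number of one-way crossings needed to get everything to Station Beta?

Counting alone: each trip to Station Beta takes at most 2 across and each return brings at least 1 back, so after t trips out (and t−1 returns) at most 2t − (t−1) of the 9 are across; that first reaches 9 at t = 8, so at least 15 crossings are needed.
The plan below uses exactly 15 crossings, so it is optimal:
1. 2 mutineers → Station Beta.  (Station Alpha: 5O 2M; Station Beta: 0O 2M)
2. 1 mutineer ← Station Alpha.  (Station Alpha: 5O 3M; Station Beta: 0O 1M)
3. 2 mutineers → Station Beta.  (Station Alpha: 5O 1M; Station Beta: 0O 3M)
4. 1 mutineer ← Station Alpha.  (Station Alpha: 5O 2M; Station Beta: 0O 2M)
5. 2 officers → Station Beta.  (Station Alpha: 3O 2M; Station Beta: 2O 2M)
6. 1 mutineer ← Station Alpha.  (Station Alpha: 3O 3M; Station Beta: 2O 1M)
7. 1 officer and 1 mutineer → Station Beta.  (Station Alpha: 2O 2M; Station Beta: 3O 2M)
8. 1 officer ← Station Alpha.  (Station Alpha: 3O 2M; Station Beta: 2O 2M)
9. 1 officer and 1 mutineer → Station Beta.  (Station Alpha: 2O 1M; Station Beta: 3O 3M)
10. 1 mutineer ← Station Alpha.  (Station Alpha: 2O 2M; Station Beta: 3O 2M)
11. 1 officer and 1 mutineer → Station Beta.  (Station Alpha: 1O 1M; Station Beta: 4O 3M)
12. 1 officer ← Station Alpha.  (Station Alpha: 2O 1M; Station Beta: 3O 3M)
13. 1 officer and 1 mutineer → Station Beta.  (Station Alpha: 1O 0M; Station Beta: 4O 4M)
14. 1 mutineer ← Station Alpha.  (Station Alpha: 1O 1M; Station Beta: 4O 3M)
15. 1 officer and 1 mutineer → Station Beta.  (Station Alpha: 0O 0M; Station Beta: 5O 4M)

15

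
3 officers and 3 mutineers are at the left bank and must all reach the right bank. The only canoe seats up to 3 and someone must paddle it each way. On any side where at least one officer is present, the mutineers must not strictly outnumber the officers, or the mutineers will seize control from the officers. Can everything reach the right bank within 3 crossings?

Counting alone: each trip to the right bank takes at most 3 across and each return brings at least 1 back, so after t trips out (and t−1 returns) at most 3t − (t−1) of the 6 are across; that first reaches 6 at t = 3, so at least 5 crossings are needed.
Since 3 < 5, 3 crossings cannot be enough. (The shortest complete plan in fact takes 5:)
1. 2 mutineers → the right bank.  (the left bank: 3O 1M; the right bank: 0O 2M)
2. 1 mutineer ← the left bank.  (the left bank: 3O 2M; the right bank: 0O 1M)
3. 3 officers → the right bank.  (the left bank: 0O 2M; the right bank: 3O 1M)
4. 1 mutineer ← the left bank.  (the left bank: 0O 3M; the right bank: 3O 0M)
5. 3 mutineers → the right bank.  (the left bank: 0O 0M; the right bank: 3O 3M)

No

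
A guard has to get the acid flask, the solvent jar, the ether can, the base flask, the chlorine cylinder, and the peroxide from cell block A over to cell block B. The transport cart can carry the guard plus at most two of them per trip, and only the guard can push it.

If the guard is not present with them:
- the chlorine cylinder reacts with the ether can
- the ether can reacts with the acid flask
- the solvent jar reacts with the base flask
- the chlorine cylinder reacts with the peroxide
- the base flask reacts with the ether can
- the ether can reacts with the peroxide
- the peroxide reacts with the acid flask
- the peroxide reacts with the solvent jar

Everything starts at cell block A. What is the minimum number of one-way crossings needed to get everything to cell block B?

Whatever the first load, the items left behind include a forbidden pair without the guard. No opening move is safe, so no plan exists.

impossible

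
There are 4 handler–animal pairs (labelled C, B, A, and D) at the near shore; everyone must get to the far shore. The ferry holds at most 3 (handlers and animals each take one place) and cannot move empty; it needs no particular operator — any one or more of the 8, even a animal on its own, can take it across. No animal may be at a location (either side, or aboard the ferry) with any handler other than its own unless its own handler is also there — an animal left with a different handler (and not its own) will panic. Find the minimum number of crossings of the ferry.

Counting alone: each trip to the far shore takes at most 3 across and each return brings at least 1 back, so after t trips out (and t−1 returns) at most 3t − (t−1) of the 8 are across; that first reaches 8 at t = 4, so at least 7 crossings are needed.
The safety rule pushes this higher. Following every safe sequence of crossings, the most of the 8 that can be at the far shore as the ferry arrives there on crossing 7 is 7 — never all 8.
So no plan with fewer than 9 crossings exists, and this one achieves 9:
1. animal C and handler C cross → the far shore.
2. handler C crosses ← the near shore.
3. animal B, handler B, and handler C cross → the far shore.
4. animal C and handler C cross ← the near shore.
5. handler A, handler C, and handler D cross → the far shore.
6. animal B crosses ← the near shore.
7. animal B and animal C cross → the far shore.
8. animal C crosses ← the near shore.
9. animal A, animal C, and animal D cross → the far shore.

9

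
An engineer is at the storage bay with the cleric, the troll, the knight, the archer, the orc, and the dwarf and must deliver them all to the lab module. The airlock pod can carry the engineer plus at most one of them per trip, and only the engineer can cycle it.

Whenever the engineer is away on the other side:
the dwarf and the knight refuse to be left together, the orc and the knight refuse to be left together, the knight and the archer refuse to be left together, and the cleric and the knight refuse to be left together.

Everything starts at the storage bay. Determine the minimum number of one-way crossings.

impossible

Following every safe sequence of crossings from the start, the most of the 6 that can be at the lab module as the airlock pod arrives there on crossings 1, 3, 5 is 1, 2, 3 respectively; the best ever achieved is 3 of 6.
From crossing 7 on, no configuration arises that was not already reachable earlier: only 22 distinct safe configurations (who is on which side, and where the airlock pod is) can ever be reached, none of them has everyone across, and every continuation just revisits them. So no valid plan exists.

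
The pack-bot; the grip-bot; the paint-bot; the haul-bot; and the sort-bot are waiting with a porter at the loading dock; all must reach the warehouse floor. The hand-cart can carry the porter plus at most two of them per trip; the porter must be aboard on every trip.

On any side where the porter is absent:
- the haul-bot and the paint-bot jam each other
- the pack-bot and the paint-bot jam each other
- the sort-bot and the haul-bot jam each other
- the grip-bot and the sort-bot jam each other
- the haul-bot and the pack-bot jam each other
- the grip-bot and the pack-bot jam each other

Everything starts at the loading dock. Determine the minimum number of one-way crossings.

impossible

Whatever the first load, the items left behind include a forbidden pair without the porter. No opening move is safe, so no plan exists.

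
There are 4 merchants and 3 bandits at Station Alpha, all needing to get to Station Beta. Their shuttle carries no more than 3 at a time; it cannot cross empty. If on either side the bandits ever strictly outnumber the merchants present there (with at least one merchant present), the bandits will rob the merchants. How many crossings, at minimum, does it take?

Counting alone: each trip to Station Beta takes at most 3 across and each return brings at least 1 back, so after t trips out (and t−1 returns) at most 3t − (t−1) of the 7 are across; that first reaches 7 at t = 3, so at least 5 crossings are needed.
The plan below uses exactly 5 crossings, so it is optimal:
1. 3 bandits → Station Beta.  (Station Alpha: 4M 0B; Station Beta: 0M 3B)
2. 1 bandit ← Station Alpha.  (Station Alpha: 4M 1B; Station Beta: 0M 2B)
3. 3 merchants → Station Beta.  (Station Alpha: 1M 1B; Station Beta: 3M 2B)
4. 1 merchant ← Station Alpha.  (Station Alpha: 2M 1B; Station Beta: 2M 2B)
5. 2 merchants and 1 bandit → Station Beta.  (Station Alpha: 0M 0B; Station Beta: 4M 3B)

5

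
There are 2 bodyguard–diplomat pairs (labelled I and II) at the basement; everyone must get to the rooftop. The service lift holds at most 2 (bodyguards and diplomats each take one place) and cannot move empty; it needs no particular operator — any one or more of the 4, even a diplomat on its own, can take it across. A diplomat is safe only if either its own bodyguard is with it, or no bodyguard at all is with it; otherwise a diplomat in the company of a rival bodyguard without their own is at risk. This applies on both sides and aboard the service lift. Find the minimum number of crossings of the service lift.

Counting alone: each trip to the rooftop takes at most 2 across and each return brings at least 1 back, so after t trips out (and t−1 returns) at most 2t − (t−1) of the 4 are across; that first reaches 4 at t = 3, so at least 5 crossings are needed.
The plan below uses exactly 5 crossings, so it is optimal:
1. bodyguard I and diplomat I cross → the rooftop.
2. bodyguard I crosses ← the basement.
3. bodyguard I and bodyguard II cross → the rooftop.
4. bodyguard II crosses ← the basement.
5. bodyguard II and diplomat II cross → the rooftop.

5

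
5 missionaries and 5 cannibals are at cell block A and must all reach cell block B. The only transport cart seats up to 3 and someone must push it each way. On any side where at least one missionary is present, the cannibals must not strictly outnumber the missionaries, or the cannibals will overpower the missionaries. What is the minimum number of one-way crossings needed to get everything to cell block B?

11

Counting alone: each trip to cell block B takes at most 3 across and each return brings at least 1 back, so after t trips out (and t−1 returns) at most 3t − (t−1) of the 10 are across; that first reaches 10 at t = 5, so at least 9 crossings are needed.
The safety rule pushes this higher. Following every safe sequence of crossings, the most of the 10 that can be at cell block B as the transport cart arrives there on crossing 9 is 9 — never all 10.
So no plan with fewer than 11 crossings exists, and this one achieves 11:
1. 2 cannibals → cell block B.  (cell block A: 5M 3C; cell block B: 0M 2C)
2. 1 cannibal ← cell block A.  (cell block A: 5M 4C; cell block B: 0M 1C)
3. 3 cannibals → cell block B.  (cell block A: 5M 1C; cell block B: 0M 4C)
4. 1 cannibal ← cell block A.  (cell block A: 5M 2C; cell block B: 0M 3C)
5. 3 missionaries → cell block B.  (cell block A: 2M 2C; cell block B: 3M 3C)
6. 1 missionary and 1 cannibal ← cell block A.  (cell block A: 3M 3C; cell block B: 2M 2C)
7. 3 missionaries → cell block B.  (cell block A: 0M 3C; cell block B: 5M 2C)
8. 1 cannibal ← cell block A.  (cell block A: 0M 4C; cell block B: 5M 1C)
9. 2 cannibals → cell block B.  (cell block A: 0M 2C; cell block B: 5M 3C)
10. 1 cannibal ← cell block A.  (cell block A: 0M 3C; cell block B: 5M 2C)
11. 3 cannibals → cell block B.  (cell block A: 0M 0C; cell block B: 5M 5C)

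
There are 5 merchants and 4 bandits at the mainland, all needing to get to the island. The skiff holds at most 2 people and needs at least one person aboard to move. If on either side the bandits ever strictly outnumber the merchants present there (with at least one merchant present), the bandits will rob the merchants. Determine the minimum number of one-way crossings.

15

Counting alone: each trip to the island takes at most 2 across and each return brings at least 1 back, so after t trips out (and t−1 returns) at most 2t − (t−1) of the 9 are across; that first reaches 9 at t = 8, so at least 15 crossings are needed.
The plan below uses exactly 15 crossings, so it is optimal:
1. 2 bandits → the island.  (the mainland: 5M 2B; the island: 0M 2B)
2. 1 bandit ← the mainland.  (the mainland: 5M 3B; the island: 0M 1B)
3. 2 bandits → the island.  (the mainland: 5M 1B; the island: 0M 3B)
4. 1 bandit ← the mainland.  (the mainland: 5M 2B; the island: 0M 2B)
5. 2 merchants → the island.  (the mainland: 3M 2B; the island: 2M 2B)
6. 1 bandit ← the mainland.  (the mainland: 3M 3B; the island: 2M 1B)
7. 1 merchant and 1 bandit → the island.  (the mainland: 2M 2B; the island: 3M 2B)
8. 1 merchant ← the mainland.  (the mainland: 3M 2B; the island: 2M 2B)
9. 1 merchant and 1 bandit → the island.  (the mainland: 2M 1B; the island: 3M 3B)
10. 1 bandit ← the mainland.  (the mainland: 2M 2B; the island: 3M 2B)
11. 1 merchant and 1 bandit → the island.  (the mainland: 1M 1B; the island: 4M 3B)
12. 1 merchant ← the mainland.  (the mainland: 2M 1B; the island: 3M 3B)
13. 1 merchant and 1 bandit → the island.  (the mainland: 1M 0B; the island: 4M 4B)
14. 1 bandit ← the mainland.  (the mainland: 1M 1B; the island: 4M 3B)
15. 1 merchant and 1 bandit → the island.  (the mainland: 0M 0B; the island: 5M 4B)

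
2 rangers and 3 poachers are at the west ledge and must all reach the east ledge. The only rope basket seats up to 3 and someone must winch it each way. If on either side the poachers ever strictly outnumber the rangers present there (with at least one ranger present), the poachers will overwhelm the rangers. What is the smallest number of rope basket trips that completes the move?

The poachers already outnumber the rangers at the west ledge before anyone moves, so the starting position itself is disallowed.

impossible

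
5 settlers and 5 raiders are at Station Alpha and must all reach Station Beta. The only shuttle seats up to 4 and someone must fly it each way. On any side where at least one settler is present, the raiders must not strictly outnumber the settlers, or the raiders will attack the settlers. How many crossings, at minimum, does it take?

7

Counting alone: each trip to Station Beta takes at most 4 across and each return brings at least 1 back, so after t trips out (and t−1 returns) at most 4t − (t−1) of the 10 are across; that first reaches 10 at t = 3, so at least 5 crossings are needed.
The safety rule pushes this higher. Following every safe sequence of crossings, the most of the 10 that can be at Station Beta as the shuttle arrives there on crossing 5 is 9 — never all 10.
So no plan with fewer than 7 crossings exists, and this one achieves 7:
1. 2 raiders → Station Beta.  (Station Alpha: 5S 3R; Station Beta: 0S 2R)
2. 1 raider ← Station Alpha.  (Station Alpha: 5S 4R; Station Beta: 0S 1R)
3. 4 raiders → Station Beta.  (Station Alpha: 5S 0R; Station Beta: 0S 5R)
4. 1 raider ← Station Alpha.  (Station Alpha: 5S 1R; Station Beta: 0S 4R)
5. 4 settlers → Station Beta.  (Station Alpha: 1S 1R; Station Beta: 4S 4R)
6. 1 settler and 1 raider ← Station Alpha.  (Station Alpha: 2S 2R; Station Beta: 3S 3R)
7. 2 settlers and 2 raiders → Station Beta.  (Station Alpha: 0S 0R; Station Beta: 5S 5R)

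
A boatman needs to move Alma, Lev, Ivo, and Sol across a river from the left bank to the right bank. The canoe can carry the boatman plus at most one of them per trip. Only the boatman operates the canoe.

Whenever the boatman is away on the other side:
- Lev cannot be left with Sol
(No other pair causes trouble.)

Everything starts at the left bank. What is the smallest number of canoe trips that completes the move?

7

Counting alone: the boatman can take at most 1 across per trip to the right bank, so moving all 4 needs at least 4 loaded trips out, with a return between consecutive ones — at least 7 crossings.
The plan below uses exactly 7 crossings, so it is optimal:
1. Boatman goes to the right bank with Lev.
2. Boatman goes back to the left bank alone.
3. Boatman goes to the right bank with Alma.
4. Boatman goes back to the left bank alone.
5. Boatman goes to the right bank with Ivo.
6. Boatman goes back to the left bank alone.
7. Boatman goes to the right bank with Sol.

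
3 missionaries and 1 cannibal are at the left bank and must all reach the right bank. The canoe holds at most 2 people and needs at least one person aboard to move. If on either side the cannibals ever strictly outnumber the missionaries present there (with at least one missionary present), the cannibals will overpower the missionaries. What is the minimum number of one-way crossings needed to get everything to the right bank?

Counting alone: each trip to the right bank takes at most 2 across and each return brings at least 1 back, so after t trips out (and t−1 returns) at most 2t − (t−1) of the 4 are across; that first reaches 4 at t = 3, so at least 5 crossings are needed.
The plan below uses exactly 5 crossings, so it is optimal:
1. 1 missionary and 1 cannibal → the right bank.  (the left bank: 2M 0C; the right bank: 1M 1C)
2. 1 cannibal ← the left bank.  (the left bank: 2M 1C; the right bank: 1M 0C)
3. 1 missionary and 1 cannibal → the right bank.  (the left bank: 1M 0C; the right bank: 2M 1C)
4. 1 cannibal ← the left bank.  (the left bank: 1M 1C; the right bank: 2M 0C)
5. 1 missionary and 1 cannibal → the right bank.  (the left bank: 0M 0C; the right bank: 3M 1C)

5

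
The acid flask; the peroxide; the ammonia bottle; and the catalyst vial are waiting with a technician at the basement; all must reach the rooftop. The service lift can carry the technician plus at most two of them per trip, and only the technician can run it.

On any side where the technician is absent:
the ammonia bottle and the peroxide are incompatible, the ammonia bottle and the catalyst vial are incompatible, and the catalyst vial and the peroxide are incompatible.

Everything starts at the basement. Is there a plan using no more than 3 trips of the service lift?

Counting alone: the technician can take at most 2 across per trip to the rooftop, so moving all 4 needs at least 2 loaded trips out, with a return between consecutive ones — at least 3 crossings.
The safety rule pushes this higher. Following every safe sequence of crossings, the most of the 4 that can be at the rooftop as the service lift arrives there on crossing 3 is 3 — never all 4.
So the move cannot be finished within 3 crossings. (The shortest complete plan takes 5:)
1. Technician goes to the rooftop with the ammonia bottle and the peroxide.
2. Technician goes back to the basement with the peroxide.
3. Technician goes to the rooftop with the acid flask and the peroxide.
4. Technician goes back to the basement with the peroxide.
5. Technician goes to the rooftop with the catalyst vial and the peroxide.

No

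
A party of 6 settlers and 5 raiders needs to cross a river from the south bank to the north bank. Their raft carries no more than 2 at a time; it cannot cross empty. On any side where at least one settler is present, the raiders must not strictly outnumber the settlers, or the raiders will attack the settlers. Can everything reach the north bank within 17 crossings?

No

Counting alone: each trip to the north bank takes at most 2 across and each return brings at least 1 back, so after t trips out (and t−1 returns) at most 2t − (t−1) of the 11 are across; that first reaches 11 at t = 10, so at least 19 crossings are needed.
Since 17 < 19, 17 crossings cannot be enough. (The shortest complete plan in fact takes 19:)
1. 2 raiders → the north bank.  (the south bank: 6S 3R; the north bank: 0S 2R)
2. 1 raider ← the south bank.  (the south bank: 6S 4R; the north bank: 0S 1R)
3. 2 raiders → the north bank.  (the south bank: 6S 2R; the north bank: 0S 3R)
4. 1 raider ← the south bank.  (the south bank: 6S 3R; the north bank: 0S 2R)
5. 2 settlers → the north bank.  (the south bank: 4S 3R; the north bank: 2S 2R)
6. 1 raider ← the south bank.  (the south bank: 4S 4R; the north bank: 2S 1R)
7. 1 settler and 1 raider → the north bank.  (the south bank: 3S 3R; the north bank: 3S 2R)
8. 1 settler ← the south bank.  (the south bank: 4S 3R; the north bank: 2S 2R)
9. 1 settler and 1 raider → the north bank.  (the south bank: 3S 2R; the north bank: 3S 3R)
10. 1 raider ← the south bank.  (the south bank: 3S 3R; the north bank: 3S 2R)
11. 1 settler and 1 raider → the north bank.  (the south bank: 2S 2R; the north bank: 4S 3R)
12. 1 settler ← the south bank.  (the south bank: 3S 2R; the north bank: 3S 3R)
13. 1 settler and 1 raider → the north bank.  (the south bank: 2S 1R; the north bank: 4S 4R)
14. 1 raider ← the south bank.  (the south bank: 2S 2R; the north bank: 4S 3R)
15. 1 settler and 1 raider → the north bank.  (the south bank: 1S 1R; the north bank: 5S 4R)
16. 1 settler ← the south bank.  (the south bank: 2S 1R; the north bank: 4S 4R)
17. 1 settler and 1 raider → the north bank.  (the south bank: 1S 0R; the north bank: 5S 5R)
18. 1 raider ← the south bank.  (the south bank: 1S 1R; the north bank: 5S 4R)
19. 1 settler and 1 raider → the north bank.  (the south bank: 0S 0R; the north bank: 6S 5R)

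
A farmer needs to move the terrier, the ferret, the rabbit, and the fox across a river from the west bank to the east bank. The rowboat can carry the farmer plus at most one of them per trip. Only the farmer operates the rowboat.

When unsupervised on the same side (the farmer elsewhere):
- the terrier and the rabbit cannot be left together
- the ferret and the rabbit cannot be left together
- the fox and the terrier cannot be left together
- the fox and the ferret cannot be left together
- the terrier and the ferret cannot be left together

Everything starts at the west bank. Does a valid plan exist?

Whatever the first load, the items left behind include a forbidden pair without the farmer. No opening move is safe, so no plan exists.

No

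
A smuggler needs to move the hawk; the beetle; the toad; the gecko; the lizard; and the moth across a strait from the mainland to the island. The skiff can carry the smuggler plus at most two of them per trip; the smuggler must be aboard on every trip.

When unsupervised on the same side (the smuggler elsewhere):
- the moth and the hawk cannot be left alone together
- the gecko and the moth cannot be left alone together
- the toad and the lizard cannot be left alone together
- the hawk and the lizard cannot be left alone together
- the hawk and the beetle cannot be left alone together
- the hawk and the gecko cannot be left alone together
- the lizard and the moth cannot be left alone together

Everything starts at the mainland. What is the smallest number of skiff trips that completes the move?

Whatever the first load, the items left behind include a forbidden pair without the smuggler. No opening move is safe, so no plan exists.

impossible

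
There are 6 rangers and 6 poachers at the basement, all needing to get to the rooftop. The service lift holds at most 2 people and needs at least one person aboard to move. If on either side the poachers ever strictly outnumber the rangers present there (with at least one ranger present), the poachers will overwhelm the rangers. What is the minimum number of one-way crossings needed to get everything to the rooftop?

Following every safe sequence of crossings from the start, the most of the 12 that can be at the rooftop as the service lift arrives there on crossings 1, 3, 5, 7, 9 is 2, 3, 4, 5, 6 respectively; the best ever achieved is 6 of 12.
From crossing 11 on, no configuration arises that was not already reachable earlier: only 15 distinct safe configurations (who is on which side, and where the service lift is) can ever be reached, none of them has everyone across, and every continuation just revisits them. They are: 0 rangers + 0 poachers across (service lift back at the start); 0 rangers + 1 poacher across (service lift there); 0 rangers + 1 poacher across (service lift back at the start); 0 rangers + 2 poachers across (service lift there); 0 rangers + 2 poachers across (service lift back at the start); 0 rangers + 3 poachers across (service lift there); 0 rangers + 3 poachers across (service lift back at the start); 0 rangers + 4 poachers across (service lift there); 0 rangers + 4 poachers across (service lift back at the start); 0 rangers + 5 poachers across (service lift there); 0 rangers + 5 poachers across (service lift back at the start); 0 rangers + 6 poachers across (service lift there); 1 ranger + 1 poacher across (service lift there); 1 ranger + 1 poacher across (service lift back at the start); 2 rangers + 2 poachers across (service lift there). So no valid plan exists.

impossible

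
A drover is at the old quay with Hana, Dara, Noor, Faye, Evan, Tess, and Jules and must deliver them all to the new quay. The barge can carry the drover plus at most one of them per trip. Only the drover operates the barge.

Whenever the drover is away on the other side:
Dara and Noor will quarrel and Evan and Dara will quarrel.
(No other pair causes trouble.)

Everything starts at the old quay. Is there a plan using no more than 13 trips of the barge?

No

Counting alone: the drover can take at most 1 across per trip to the new quay, so moving all 7 needs at least 7 loaded trips out, with a return between consecutive ones — at least 13 crossings.
The safety rule pushes this higher. Following every safe sequence of crossings, the most of the 7 that can be at the new quay as the barge arrives there on crossing 13 is 6 — never all 7.
So the move cannot be finished within 13 crossings. (The shortest complete plan takes 15:)
1. Drover goes to the new quay with Dara.  [the old quay: Evan, Faye, Hana, Jules, Noor, Tess | the new quay: Dara]
2. Drover goes back to the old quay alone.  [the old quay: Evan, Faye, Hana, Jules, Noor, Tess | the new quay: Dara]
3. Drover goes to the new quay with Hana.  [the old quay: Evan, Faye, Jules, Noor, Tess | the new quay: Dara, Hana]
4. Drover goes back to the old quay alone.  [the old quay: Evan, Faye, Jules, Noor, Tess | the new quay: Dara, Hana]
5. Drover goes to the new quay with Noor.  [the old quay: Evan, Faye, Jules, Tess | the new quay: Dara, Hana, Noor]
6. Drover goes back to the old quay with Dara.  [the old quay: Dara, Evan, Faye, Jules, Tess | the new quay: Hana, Noor]
7. Drover goes to the new quay with Evan.  [the old quay: Dara, Faye, Jules, Tess | the new quay: Evan, Hana, Noor]
8. Drover goes back to the old quay alone.  [the old quay: Dara, Faye, Jules, Tess | the new quay: Evan, Hana, Noor]
9. Drover goes to the new quay with Faye.  [the old quay: Dara, Jules, Tess | the new quay: Evan, Faye, Hana, Noor]
10. Drover goes back to the old quay alone.  [the old quay: Dara, Jules, Tess | the new quay: Evan, Faye, Hana, Noor]
11. Drover goes to the new quay with Tess.  [the old quay: Dara, Jules | the new quay: Evan, Faye, Hana, Noor, Tess]
12. Drover goes back to the old quay alone.  [the old quay: Dara, Jules | the new quay: Evan, Faye, Hana, Noor, Tess]
13. Drover goes to the new quay with Jules.  [the old quay: Dara | the new quay: Evan, Faye, Hana, Jules, Noor, Tess]
14. Drover goes back to the old quay alone.  [the old quay: Dara | the new quay: Evan, Faye, Hana, Jules, Noor, Tess]
15. Drover goes to the new quay with Dara.  [the old quay: — | the new quay: Dara, Evan, Faye, Hana, Jules, Noor, Tess]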